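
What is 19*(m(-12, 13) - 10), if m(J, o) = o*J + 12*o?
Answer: -190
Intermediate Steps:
m(J, o) = 12*o + J*o (m(J, o) = J*o + 12*o = 12*o + J*o)
19*(m(-12, 13) - 10) = 19*(13*(12 - 12) - 10) = 19*(13*0 - 10) = 19*(0 - 10) = 19*(-10) = -190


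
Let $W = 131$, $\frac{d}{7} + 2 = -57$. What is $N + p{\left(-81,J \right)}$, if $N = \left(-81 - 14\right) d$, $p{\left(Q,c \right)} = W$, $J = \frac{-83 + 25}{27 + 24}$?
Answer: $39366$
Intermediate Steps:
$d = -413$ ($d = -14 + 7 \left(-57\right) = -14 - 399 = -413$)
$J = - \frac{58}{51} \approx -1.1373$
$p{\left(Q,c \right)} = 131$
$N = 39235$ ($N = \left(-81 - 14\right) \left(-413\right) = \left(-95\right) \left(-413\right) = 39235$)
$N + p{\left(-81,J \right)} = 39235 + 131 = 39366$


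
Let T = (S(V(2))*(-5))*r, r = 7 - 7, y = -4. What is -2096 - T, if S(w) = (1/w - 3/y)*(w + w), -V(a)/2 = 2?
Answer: -2096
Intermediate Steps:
V(a) = -4 (V(a) = -2*2 = -4)
r = 0
S(w) = 2*w*(¾ + 1/w) (S(w) = (1/w - 3/(-4))*(w + w) = (1/w - 3*(-¼))*(2*w) = (1/w + ¾)*(2*w) = (¾ + 1/w)*(2*w) = 2*w*(¾ + 1/w))
T = 0 (T = ((2 + (3/2)*(-4))*(-5))*0 = ((2 - 6)*(-5))*0 = -4*(-5)*0 = 20*0 = 0)
-2096 - T = -2096 - 1*0 = -2096 + 0 = -2096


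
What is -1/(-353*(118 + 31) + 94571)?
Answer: -1/41974 ≈ -2.3824e-5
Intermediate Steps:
-1/(-353*(118 + 31) + 94571) = -1/(-353*149 + 94571) = -1/(-52597 + 94571) = -1/41974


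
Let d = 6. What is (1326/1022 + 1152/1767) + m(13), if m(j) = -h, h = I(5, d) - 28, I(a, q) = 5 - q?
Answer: 9315122/300979 ≈ 30.949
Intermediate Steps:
h = -29 (h = (5 - 1*6) - 28 = (5 - 6) - 28 = -1 - 28 = -29)
m(j) = 29 (m(j) = -1*(-29) = 29)
(1326/1022 + 1152/1767) + m(13) = (1326/1022 + 1152/1767) + 29 = (1326*(1/1022) + 1152*(1/1767)) + 29 = (663/511 + 384/589) + 29 = 586731/300979 + 29 = 9315122/300979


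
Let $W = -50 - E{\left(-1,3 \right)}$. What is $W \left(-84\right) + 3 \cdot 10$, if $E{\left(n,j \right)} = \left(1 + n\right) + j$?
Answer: $4482$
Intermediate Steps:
$E{\left(n,j \right)} = 1 + j + n$
$W = -53$ ($W = -50 - \left(1 + 3 - 1\right) = -50 - 3 = -53$)
$W \left(-84\right) + 3 \cdot 10 = \left(-53\right) \left(-84\right) + 3 \cdot 10 = 4452 + 30 = 4482$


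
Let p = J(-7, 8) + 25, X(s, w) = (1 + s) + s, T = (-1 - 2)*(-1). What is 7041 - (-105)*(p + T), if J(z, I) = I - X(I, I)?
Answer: 9036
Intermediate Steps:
T = 3 (T = -3*(-1) = 3)
X(s, w) = 1 + 2*s
J(z, I) = -1 - I (J(z, I) = I - (1 + 2*I) = I + (-1 - 2*I) = -1 - I)
p = 16 (p = (-1 - 1*8) + 25 = (-1 - 8) + 25 = -9 + 25 = 16)
7041 - (-105)*(p + T) = 7041 - (-105)*(16 + 3) = 7041 - (-105)*19 = 7041 - 1*(-1995) = 7041 + 1995 = 9036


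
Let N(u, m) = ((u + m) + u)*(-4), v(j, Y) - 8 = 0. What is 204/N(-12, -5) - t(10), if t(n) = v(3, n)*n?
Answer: -2269/29 ≈ -78.241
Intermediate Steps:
v(j, Y) = 8 (v(j, Y) = 8 + 0 = 8)
N(u, m) = -8*u - 4*m (N(u, m) = ((m + u) + u)*(-4) = (m + 2*u)*(-4) = -8*u - 4*m)
t(n) = 8*n
204/N(-12, -5) - t(10) = 204/(-8*(-12) - 4*(-5)) - 8*10 = 204/(96 + 20) - 1*80 = 204/116 - 80 = 204*(1/116) - 80 = 51/29 - 80 = -2269/29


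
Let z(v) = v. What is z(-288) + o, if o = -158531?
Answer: -158819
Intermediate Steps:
z(-288) + o = -288 - 158531 = -158819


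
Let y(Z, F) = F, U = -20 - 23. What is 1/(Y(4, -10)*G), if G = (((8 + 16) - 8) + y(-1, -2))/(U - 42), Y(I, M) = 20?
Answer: -17/56 ≈ -0.30357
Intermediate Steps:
U = -43
G = -14/85 (G = (((8 + 16) - 8) - 2)/(-43 - 42) = ((24 - 8) - 2)/(-85) = (16 - 2)*(-1/85) = 14*(-1/85) = -14/85 ≈ -0.16471)
1/(Y(4, -10)*G) = 1/(20*(-14/85)) = 1/(-56/17) = -17/56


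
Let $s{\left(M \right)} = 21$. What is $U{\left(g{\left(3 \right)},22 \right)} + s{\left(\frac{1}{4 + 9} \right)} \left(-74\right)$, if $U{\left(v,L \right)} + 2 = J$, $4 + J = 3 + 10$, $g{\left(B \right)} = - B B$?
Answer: $-1547$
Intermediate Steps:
$g{\left(B \right)} = - B^{2}$
$J = 9$ ($J = -4 + \left(3 + 10\right) = -4 + 13 = 9$)
$U{\left(v,L \right)} = 7$ ($U{\left(v,L \right)} = -2 + 9 = 7$)
$U{\left(g{\left(3 \right)},22 \right)} + s{\left(\frac{1}{4 + 9} \right)} \left(-74\right) = 7 + 21 \left(-74\right) = 7 - 1554 = -1547$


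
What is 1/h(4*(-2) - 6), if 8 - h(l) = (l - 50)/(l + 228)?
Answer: 107/888 ≈ 0.12050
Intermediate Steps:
h(l) = 8 - (-50 + l)/(228 + l) (h(l) = 8 - (l - 50)/(l + 228) = 8 - (-50 + l)/(228 + l))
1/h(4*(-2) - 6) = 1/((1874 + 7*(4*(-2) - 6))/(228 + (4*(-2) - 6))) = 1/((1874 + 7*(-8 - 6))/(228 + (-8 - 6))) = 1/((1874 + 7*(-14))/(228 - 14)) = 1/((1874 - 98)/214) = 1/((1/214)*1776) = 1/(888/107) = 107/888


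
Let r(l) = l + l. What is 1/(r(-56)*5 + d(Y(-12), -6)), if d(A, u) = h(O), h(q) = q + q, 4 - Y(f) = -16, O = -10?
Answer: -1/580 ≈ -0.0017241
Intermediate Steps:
r(l) = 2*l
Y(f) = 20 (Y(f) = 4 - 1*(-16) = 4 + 16 = 20)
h(q) = 2*q
d(A, u) = -20 (d(A, u) = 2*(-10) = -20)
1/(r(-56)*5 + d(Y(-12), -6)) = 1/((2*(-56))*5 - 20) = 1/(-112*5 - 20) = 1/(-560 - 20) = 1/(-580) = -1/580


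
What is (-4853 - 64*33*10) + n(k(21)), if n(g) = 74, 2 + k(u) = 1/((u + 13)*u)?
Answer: -25899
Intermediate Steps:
k(u) = -2 + 1/(u*(13 + u)) (k(u) = -2 + 1/((u + 13)*u) = -2 + 1/((13 + u)*u) = -2 + 1/(u*(13 + u)))
(-4853 - 64*33*10) + n(k(21)) = (-4853 - 64*33*10) + 74 = (-4853 - 2112*10) + 74 = (-4853 - 21120) + 74 = -25973 + 74 = -25899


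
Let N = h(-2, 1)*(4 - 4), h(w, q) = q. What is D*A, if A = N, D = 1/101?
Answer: 0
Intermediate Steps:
D = 1/101 ≈ 0.0099010
N = 0 (N = 1*(4 - 4) = 1*0 = 0)
A = 0
D*A = (1/101)*0 = 0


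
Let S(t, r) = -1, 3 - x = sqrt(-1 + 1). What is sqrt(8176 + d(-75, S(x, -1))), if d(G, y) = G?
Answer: sqrt(8101) ≈ 90.006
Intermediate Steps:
x = 3 (x = 3 - sqrt(-1 + 1) = 3 - sqrt(0) = 3 - 1*0 = 3 + 0 = 3)
sqrt(8176 + d(-75, S(x, -1))) = sqrt(8176 - 75) = sqrt(8101)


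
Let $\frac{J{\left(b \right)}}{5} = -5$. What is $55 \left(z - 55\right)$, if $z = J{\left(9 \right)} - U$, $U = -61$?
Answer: $-1045$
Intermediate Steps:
$J{\left(b \right)} = -25$ ($J{\left(b \right)} = 5 \left(-5\right) = -25$)
$z = 36$ ($z = -25 - -61 = -25 + 61 = 36$)
$55 \left(z - 55\right) = 55 \left(36 - 55\right) = 55 \left(-19\right) = -1045$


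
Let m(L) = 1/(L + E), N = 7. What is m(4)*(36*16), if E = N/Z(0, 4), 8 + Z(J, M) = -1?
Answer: 5184/29 ≈ 178.76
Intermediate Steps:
Z(J, M) = -9 (Z(J, M) = -8 - 1 = -9)
E = -7/9 (E = 7/(-9) = 7*(-⅑) = -7/9 ≈ -0.77778)
m(L) = 1/(-7/9 + L) (m(L) = 1/(L - 7/9) = 1/(-7/9 + L))
m(4)*(36*16) = (9/(-7 + 9*4))*(36*16) = (9/(-7 + 36))*576 = (9/29)*576 = 5184/29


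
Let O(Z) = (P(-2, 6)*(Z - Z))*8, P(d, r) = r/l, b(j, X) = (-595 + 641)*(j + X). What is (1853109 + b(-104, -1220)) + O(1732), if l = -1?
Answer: 1792205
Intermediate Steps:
b(j, X) = 46*X + 46*j (b(j, X) = 46*(X + j) = 46*X + 46*j)
P(d, r) = -r (P(d, r) = r/(-1) = r*(-1) = -r)
O(Z) = 0 (O(Z) = ((-1*6)*(Z - Z))*8 = -6*0*8 = 0*8 = 0)
(1853109 + b(-104, -1220)) + O(1732) = (1853109 + (46*(-1220) + 46*(-104))) + 0 = (1853109 + (-56120 - 4784)) + 0 = (1853109 - 60904) + 0 = 1792205 + 0 = 1792205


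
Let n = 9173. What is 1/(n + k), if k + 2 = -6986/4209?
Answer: 4209/38593753 ≈ 0.00010906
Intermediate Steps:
k = -15404/4209 (k = -2 - 6986/4209 = -15404/4209 ≈ -3.6598)
1/(n + k) = 1/(9173 - 15404/4209) = 1/(38593753/4209) = 4209/38593753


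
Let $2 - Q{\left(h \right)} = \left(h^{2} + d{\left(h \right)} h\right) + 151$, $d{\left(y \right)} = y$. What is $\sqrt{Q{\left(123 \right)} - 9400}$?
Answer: $3 i \sqrt{4423} \approx 199.52 i$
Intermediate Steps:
$Q{\left(h \right)} = -149 - 2 h^{2}$ ($Q{\left(h \right)} = 2 - \left(\left(h^{2} + h h\right) + 151\right) = 2 - \left(\left(h^{2} + h^{2}\right) + 151\right) = 2 - \left(2 h^{2} + 151\right) = 2 - \left(151 + 2 h^{2}\right) = -149 - 2 h^{2}$)
$\sqrt{Q{\left(123 \right)} - 9400} = \sqrt{\left(-149 - 2 \cdot 123^{2}\right) - 9400} = \sqrt{\left(-149 - 30258\right) - 9400} = \sqrt{-30407 - 9400} = \sqrt{-39807} = 3 i \sqrt{4423}$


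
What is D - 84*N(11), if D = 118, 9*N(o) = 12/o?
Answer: 1186/11 ≈ 107.82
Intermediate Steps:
N(o) = 4/(3*o) (N(o) = (12/o)/9 = 4/(3*o))
D - 84*N(11) = 118 - 112/11 = 1186/11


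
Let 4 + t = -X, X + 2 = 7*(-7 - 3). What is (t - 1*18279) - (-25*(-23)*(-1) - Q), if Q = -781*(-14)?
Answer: -6702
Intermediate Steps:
Q = 10934
X = -72 (X = -2 + 7*(-7 - 3) = -2 + 7*(-10) = -2 - 70 = -72)
t = 68 (t = -4 - 1*(-72) = -4 + 72 = 68)
(t - 1*18279) - (-25*(-23)*(-1) - Q) = (68 - 1*18279) - (-25*(-23)*(-1) - 1*10934) = (68 - 18279) - (575*(-1) - 10934) = -18211 - (-575 - 10934) = -18211 - 1*(-11509) = -18211 + 11509 = -6702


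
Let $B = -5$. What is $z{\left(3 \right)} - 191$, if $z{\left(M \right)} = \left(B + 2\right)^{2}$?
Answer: $-182$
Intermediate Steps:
$z{\left(M \right)} = 9$ ($z{\left(M \right)} = \left(-5 + 2\right)^{2} = \left(-3\right)^{2} = 9$)
$z{\left(3 \right)} - 191 = 9 - 191 = -182$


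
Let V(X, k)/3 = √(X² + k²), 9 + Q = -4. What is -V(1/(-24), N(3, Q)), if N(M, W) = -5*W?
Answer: -√2433601/8 ≈ -195.00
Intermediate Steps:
Q = -13 (Q = -9 - 4 = -13)
V(X, k) = 3*√(X² + k²)
-V(1/(-24), N(3, Q)) = -3*√((1/(-24))² + (-5*(-13))²) = -3*√((-1/24)² + 65²) = -3*√(1/576 + 4225) = -3*√(2433601/576) = -3*√2433601/24 = -√2433601/8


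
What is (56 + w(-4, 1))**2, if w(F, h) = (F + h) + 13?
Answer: 4356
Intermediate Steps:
w(F, h) = 13 + F + h
(56 + w(-4, 1))**2 = (56 + (13 - 4 + 1))**2 = (56 + 10)**2 = 66**2 = 4356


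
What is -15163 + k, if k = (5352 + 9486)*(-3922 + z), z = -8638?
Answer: -186380443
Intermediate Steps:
k = -186365280 (k = (5352 + 9486)*(-3922 - 8638) = 14838*(-12560) = -186365280)
-15163 + k = -15163 - 186365280 = -186380443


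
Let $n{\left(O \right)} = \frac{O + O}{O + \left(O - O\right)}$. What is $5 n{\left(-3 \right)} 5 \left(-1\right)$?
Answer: $-50$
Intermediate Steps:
$n{\left(O \right)} = 2$ ($n{\left(O \right)} = \frac{2 O}{O + 0} = \frac{2 O}{O} = 2$)
$5 n{\left(-3 \right)} 5 \left(-1\right) = 5 \cdot 2 \cdot 5 \left(-1\right) = 10 \left(-5\right) = -50$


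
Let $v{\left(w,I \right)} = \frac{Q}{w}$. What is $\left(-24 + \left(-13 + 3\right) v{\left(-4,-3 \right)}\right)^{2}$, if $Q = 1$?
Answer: $\frac{1849}{4} \approx 462.25$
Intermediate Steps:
$v{\left(w,I \right)} = \frac{1}{w}$ ($v{\left(w,I \right)} = 1 \frac{1}{w} = \frac{1}{w}$)
$\left(-24 + \left(-13 + 3\right) v{\left(-4,-3 \right)}\right)^{2} = \left(-24 + \frac{-13 + 3}{-4}\right)^{2} = \left(-24 - - \frac{5}{2}\right)^{2} = \left(-24 + \frac{5}{2}\right)^{2} = \left(- \frac{43}{2}\right)^{2} = \frac{1849}{4}$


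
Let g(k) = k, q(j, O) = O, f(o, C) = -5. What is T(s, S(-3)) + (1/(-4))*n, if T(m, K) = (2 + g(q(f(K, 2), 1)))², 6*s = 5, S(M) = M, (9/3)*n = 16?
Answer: 23/3 ≈ 7.6667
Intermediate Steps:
n = 16/3 (n = (⅓)*16 = 16/3 ≈ 5.3333)
s = ⅚ (s = (⅙)*5 = ⅚ ≈ 0.83333)
T(m, K) = 9 (T(m, K) = (2 + 1)² = 3² = 9)
T(s, S(-3)) + (1/(-4))*n = 9 + (1/(-4))*(16/3) = 9 + (1*(-¼))*(16/3) = 9 - ¼*16/3 = 9 - 4/3 = 23/3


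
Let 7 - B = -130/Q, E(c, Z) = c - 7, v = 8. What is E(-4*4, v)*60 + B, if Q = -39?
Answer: -4129/3 ≈ -1376.3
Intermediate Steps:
E(c, Z) = -7 + c
B = 11/3 (B = 7 - (-130)/(-39) = 7 - (-130)*(-1)/39 = 7 - 1*10/3 = 7 - 10/3 = 11/3 ≈ 3.6667)
E(-4*4, v)*60 + B = (-7 - 4*4)*60 + 11/3 = (-7 - 16)*60 + 11/3 = -23*60 + 11/3 = -1380 + 11/3 = -4129/3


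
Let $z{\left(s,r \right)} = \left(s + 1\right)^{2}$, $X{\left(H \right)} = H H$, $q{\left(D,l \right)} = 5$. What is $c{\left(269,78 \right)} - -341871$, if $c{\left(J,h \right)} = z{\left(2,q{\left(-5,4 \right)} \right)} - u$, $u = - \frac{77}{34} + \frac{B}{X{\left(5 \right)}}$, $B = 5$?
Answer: $\frac{58119951}{170} \approx 3.4188 \cdot 10^{5}$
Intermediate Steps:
$X{\left(H \right)} = H^{2}$
$z{\left(s,r \right)} = \left(1 + s\right)^{2}$
$u = - \frac{351}{170}$ ($u = - \frac{77}{34} + \frac{5}{5^{2}} = \left(-77\right) \frac{1}{34} + \frac{5}{25} = - \frac{77}{34} + 5 \cdot \frac{1}{25} = - \frac{77}{34} + \frac{1}{5} = - \frac{351}{170} \approx -2.0647$)
$c{\left(J,h \right)} = \frac{1881}{170}$ ($c{\left(J,h \right)} = \left(1 + 2\right)^{2} - - \frac{351}{170} = 3^{2} + \frac{351}{170} = 9 + \frac{351}{170} = \frac{1881}{170}$)
$c{\left(269,78 \right)} - -341871 = \frac{1881}{170} - -341871 = \frac{1881}{170} + 341871 = \frac{58119951}{170}$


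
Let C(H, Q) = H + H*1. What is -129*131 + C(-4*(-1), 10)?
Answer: -16891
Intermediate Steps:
C(H, Q) = 2*H (C(H, Q) = H + H = 2*H)
-129*131 + C(-4*(-1), 10) = -129*131 + 2*(-4*(-1)) = -16899 + 2*4 = -16899 + 8 = -16891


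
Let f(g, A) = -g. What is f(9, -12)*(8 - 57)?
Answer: 441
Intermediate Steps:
f(9, -12)*(8 - 57) = (-1*9)*(8 - 57) = -9*(-49) = 441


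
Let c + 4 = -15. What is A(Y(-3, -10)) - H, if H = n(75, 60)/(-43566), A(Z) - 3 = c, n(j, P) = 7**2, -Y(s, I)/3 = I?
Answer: -697007/43566 ≈ -15.999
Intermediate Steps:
Y(s, I) = -3*I
n(j, P) = 49
c = -19 (c = -4 - 15 = -19)
A(Z) = -16 (A(Z) = 3 - 19 = -16)
H = -49/43566 (H = 49/(-43566) = 49*(-1/43566) = -49/43566 ≈ -0.0011247)
A(Y(-3, -10)) - H = -16 - 1*(-49/43566) = -16 + 49/43566 = -697007/43566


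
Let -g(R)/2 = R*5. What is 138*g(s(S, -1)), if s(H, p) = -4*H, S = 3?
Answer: 16560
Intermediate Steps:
g(R) = -10*R (g(R) = -2*R*5 = -10*R)
138*g(s(S, -1)) = 138*(-(-40)*3) = 138*(-10*(-12)) = 138*120 = 16560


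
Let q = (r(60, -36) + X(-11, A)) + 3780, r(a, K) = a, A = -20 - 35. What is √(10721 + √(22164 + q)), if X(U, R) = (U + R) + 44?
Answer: √(10721 + √25982) ≈ 104.32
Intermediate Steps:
A = -55
X(U, R) = 44 + R + U (X(U, R) = (R + U) + 44 = 44 + R + U)
q = 3818 (q = (60 + (44 - 55 - 11)) + 3780 = (60 - 22) + 3780 = 38 + 3780 = 3818)
√(10721 + √(22164 + q)) = √(10721 + √(22164 + 3818)) = √(10721 + √25982)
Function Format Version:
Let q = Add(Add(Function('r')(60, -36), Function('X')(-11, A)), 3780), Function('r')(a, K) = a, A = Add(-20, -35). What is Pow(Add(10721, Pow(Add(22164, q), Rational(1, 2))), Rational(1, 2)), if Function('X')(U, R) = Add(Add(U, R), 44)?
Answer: Pow(Add(10721, Pow(25982, Rational(1, 2))), Rational(1, 2)) ≈ 104.32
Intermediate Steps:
A = -55
Function('X')(U, R) = Add(44, R, U) (Function('X')(U, R) = Add(Add(R, U), 44) = Add(44, R, U))
q = 3818 (q = Add(Add(60, Add(44, -55, -11)), 3780) = Add(Add(60, -22), 3780) = Add(38, 3780) = 3818)
Pow(Add(10721, Pow(Add(22164, q), Rational(1, 2))), Rational(1, 2)) = Pow(Add(10721, Pow(Add(22164, 3818), Rational(1, 2))), Rational(1, 2)) = Pow(Add(10721, Pow(25982, Rational(1, 2))), Rational(1, 2))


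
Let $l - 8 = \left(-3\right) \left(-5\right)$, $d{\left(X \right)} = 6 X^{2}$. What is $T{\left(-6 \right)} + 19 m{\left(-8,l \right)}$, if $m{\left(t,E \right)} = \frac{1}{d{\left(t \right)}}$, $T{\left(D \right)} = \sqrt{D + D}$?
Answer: $\frac{19}{384} + 2 i \sqrt{3} \approx 0.049479 + 3.4641 i$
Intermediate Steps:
$T{\left(D \right)} = \sqrt{2} \sqrt{D}$ ($T{\left(D \right)} = \sqrt{2 D} = \sqrt{2} \sqrt{D}$)
$l = 23$ ($l = 8 - -15 = 8 + 15 = 23$)
$m{\left(t,E \right)} = \frac{1}{6 t^{2}}$
$T{\left(-6 \right)} + 19 m{\left(-8,l \right)} = \sqrt{2} \sqrt{-6} + 19 \frac{1}{6 \cdot 64} = \sqrt{2} i \sqrt{6} + 19 \cdot \frac{1}{6} \cdot \frac{1}{64} = 2 i \sqrt{3} + 19 \cdot \frac{1}{384} = 2 i \sqrt{3} + \frac{19}{384} = \frac{19}{384} + 2 i \sqrt{3}$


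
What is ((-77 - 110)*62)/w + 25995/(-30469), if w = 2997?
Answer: -431164601/91315593 ≈ -4.7217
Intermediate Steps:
((-77 - 110)*62)/w + 25995/(-30469) = ((-77 - 110)*62)/2997 + 25995/(-30469) = -187*62*(1/2997) + 25995*(-1/30469) = -11594*1/2997 - 25995/30469 = -11594/2997 - 25995/30469 = -431164601/91315593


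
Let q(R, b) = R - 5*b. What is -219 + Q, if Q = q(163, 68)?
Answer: -396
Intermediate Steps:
Q = -177 (Q = 163 - 5*68 = 163 - 340 = -177)
-219 + Q = -219 - 177 = -396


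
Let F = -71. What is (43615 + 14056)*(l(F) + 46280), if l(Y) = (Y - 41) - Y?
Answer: 2666649369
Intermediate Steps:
l(Y) = -41 (l(Y) = (-41 + Y) - Y = -41)
(43615 + 14056)*(l(F) + 46280) = (43615 + 14056)*(-41 + 46280) = 57671*46239 = 2666649369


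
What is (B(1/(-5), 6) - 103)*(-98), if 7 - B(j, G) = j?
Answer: 46942/5 ≈ 9388.4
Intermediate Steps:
B(j, G) = 7 - j
(B(1/(-5), 6) - 103)*(-98) = ((7 - 1/(-5)) - 103)*(-98) = ((7 - 1*(-⅕)) - 103)*(-98) = ((7 + ⅕) - 103)*(-98) = (36/5 - 103)*(-98) = -479/5*(-98) = 46942/5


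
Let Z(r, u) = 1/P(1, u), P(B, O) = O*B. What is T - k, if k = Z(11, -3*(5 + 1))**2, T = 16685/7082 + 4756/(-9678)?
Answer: 3444765193/1850569092 ≈ 1.8615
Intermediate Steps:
P(B, O) = B*O
Z(r, u) = 1/u (Z(r, u) = 1/(1*u) = 1/u)
T = 63897719/34269798 (T = 16685*(1/7082) + 4756*(-1/9678) = 16685/7082 - 2378/4839 = 63897719/34269798 ≈ 1.8645)
k = 1/324 (k = (1/(-3*(5 + 1)))**2 = (1/(-3*6))**2 = (1/(-18))**2 = (-1/18)**2 = 1/324 ≈ 0.0030864)
T - k = 63897719/34269798 - 1*1/324 = 63897719/34269798 - 1/324 = 3444765193/1850569092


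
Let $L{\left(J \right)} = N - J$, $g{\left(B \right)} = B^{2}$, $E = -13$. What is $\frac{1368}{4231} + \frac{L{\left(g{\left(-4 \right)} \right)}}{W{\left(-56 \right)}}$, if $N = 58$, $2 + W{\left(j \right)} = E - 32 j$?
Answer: $\frac{2608638}{7518487} \approx 0.34696$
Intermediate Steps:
$W{\left(j \right)} = -15 - 32 j$ ($W{\left(j \right)} = -2 - \left(13 + 32 j\right) = -15 - 32 j$)
$L{\left(J \right)} = 58 - J$
$\frac{1368}{4231} + \frac{L{\left(g{\left(-4 \right)} \right)}}{W{\left(-56 \right)}} = \frac{1368}{4231} + \frac{58 - \left(-4\right)^{2}}{-15 - -1792} = 1368 \cdot \frac{1}{4231} + \frac{58 - 16}{-15 + 1792} = \frac{1368}{4231} + \frac{58 - 16}{1777} = \frac{1368}{4231} + 42 \cdot \frac{1}{1777} = \frac{1368}{4231} + \frac{42}{1777} = \frac{2608638}{7518487}$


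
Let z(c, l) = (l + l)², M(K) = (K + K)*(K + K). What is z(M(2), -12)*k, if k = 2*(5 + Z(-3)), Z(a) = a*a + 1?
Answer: 17280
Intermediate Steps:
M(K) = 4*K² (M(K) = (2*K)*(2*K) = 4*K²)
Z(a) = 1 + a² (Z(a) = a² + 1 = 1 + a²)
z(c, l) = 4*l² (z(c, l) = (2*l)² = 4*l²)
k = 30 (k = 2*(5 + (1 + (-3)²)) = 2*(5 + (1 + 9)) = 2*(5 + 10) = 2*15 = 30)
z(M(2), -12)*k = (4*(-12)²)*30 = (4*144)*30 = 576*30 = 17280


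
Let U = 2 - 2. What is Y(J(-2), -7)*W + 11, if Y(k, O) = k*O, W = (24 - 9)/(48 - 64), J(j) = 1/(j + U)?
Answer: 247/32 ≈ 7.7188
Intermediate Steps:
U = 0
J(j) = 1/j (J(j) = 1/(j + 0) = 1/j)
W = -15/16 (W = 15/(-16) = 15*(-1/16) = -15/16 ≈ -0.93750)
Y(k, O) = O*k
Y(J(-2), -7)*W + 11 = -7/(-2)*(-15/16) + 11 = -7*(-½)*(-15/16) + 11 = (7/2)*(-15/16) + 11 = -105/32 + 11 = 247/32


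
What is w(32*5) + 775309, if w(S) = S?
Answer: 775469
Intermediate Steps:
w(32*5) + 775309 = 32*5 + 775309 = 160 + 775309 = 775469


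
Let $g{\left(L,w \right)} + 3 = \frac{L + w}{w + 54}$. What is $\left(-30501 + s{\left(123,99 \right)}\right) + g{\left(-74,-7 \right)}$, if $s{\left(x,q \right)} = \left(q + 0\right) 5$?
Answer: $- \frac{1410504}{47} \approx -30011.0$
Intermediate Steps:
$s{\left(x,q \right)} = 5 q$ ($s{\left(x,q \right)} = q 5 = 5 q$)
$g{\left(L,w \right)} = -3 + \frac{L + w}{54 + w}$ ($g{\left(L,w \right)} = -3 + \frac{L + w}{w + 54} = -3 + \frac{L + w}{54 + w}$)
$\left(-30501 + s{\left(123,99 \right)}\right) + g{\left(-74,-7 \right)} = \left(-30501 + 5 \cdot 99\right) + \frac{-162 - 74 - -14}{54 - 7} = \left(-30501 + 495\right) + \frac{-162 - 74 + 14}{47} = -30006 + \frac{1}{47} \left(-222\right) = -30006 - \frac{222}{47} = - \frac{1410504}{47}$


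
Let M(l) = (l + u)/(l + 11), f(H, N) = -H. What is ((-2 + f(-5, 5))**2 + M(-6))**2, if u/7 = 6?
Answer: 6561/25 ≈ 262.44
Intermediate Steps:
u = 42 (u = 7*6 = 42)
M(l) = (42 + l)/(11 + l) (M(l) = (l + 42)/(l + 11) = (42 + l)/(11 + l))
((-2 + f(-5, 5))**2 + M(-6))**2 = ((-2 - 1*(-5))**2 + (42 - 6)/(11 - 6))**2 = ((-2 + 5)**2 + 36/5)**2 = (3**2 + (1/5)*36)**2 = (9 + 36/5)**2 = (81/5)**2 = 6561/25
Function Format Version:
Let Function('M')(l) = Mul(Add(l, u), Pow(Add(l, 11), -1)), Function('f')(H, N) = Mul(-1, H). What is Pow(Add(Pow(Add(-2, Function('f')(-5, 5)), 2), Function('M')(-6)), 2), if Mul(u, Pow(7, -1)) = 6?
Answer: Rational(6561, 25) ≈ 262.44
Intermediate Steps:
u = 42 (u = Mul(7, 6) = 42)
Function('M')(l) = Mul(Pow(Add(11, l), -1), Add(42, l)) (Function('M')(l) = Mul(Add(l, 42), Pow(Add(l, 11), -1)) = Mul(Add(42, l), Pow(Add(11, l), -1)) = Mul(Pow(Add(11, l), -1), Add(42, l)))
Pow(Add(Pow(Add(-2, Function('f')(-5, 5)), 2), Function('M')(-6)), 2) = Pow(Add(Pow(Add(-2, Mul(-1, -5)), 2), Mul(Pow(Add(11, -6), -1), Add(42, -6))), 2) = Pow(Add(Pow(Add(-2, 5), 2), Mul(Pow(5, -1), 36)), 2) = Pow(Add(Pow(3, 2), Mul(Rational(1, 5), 36)), 2) = Pow(Add(9, Rational(36, 5)), 2) = Pow(Rational(81, 5), 2) = Rational(6561, 25)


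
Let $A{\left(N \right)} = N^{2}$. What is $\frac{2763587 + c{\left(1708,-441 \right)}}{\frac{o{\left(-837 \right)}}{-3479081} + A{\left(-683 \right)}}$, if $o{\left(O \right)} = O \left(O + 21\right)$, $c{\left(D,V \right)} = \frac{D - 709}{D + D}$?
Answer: $\frac{32843965644038471}{5544005171635672} \approx 5.9242$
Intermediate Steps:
$c{\left(D,V \right)} = \frac{-709 + D}{2 D}$
$o{\left(O \right)} = O \left(21 + O\right)$
$\frac{2763587 + c{\left(1708,-441 \right)}}{\frac{o{\left(-837 \right)}}{-3479081} + A{\left(-683 \right)}} = \frac{2763587 + \frac{-709 + 1708}{2 \cdot 1708}}{\frac{\left(-837\right) \left(21 - 837\right)}{-3479081} + \left(-683\right)^{2}} = \frac{2763587 + \frac{1}{2} \cdot \frac{1}{1708} \cdot 999}{\left(-837\right) \left(-816\right) \left(- \frac{1}{3479081}\right) + 466489} = \frac{2763587 + \frac{999}{3416}}{682992 \left(- \frac{1}{3479081}\right) + 466489} = \frac{9440414191}{3416 \left(- \frac{682992}{3479081} + 466489\right)} = \frac{9440414191}{3416 \cdot \frac{1622952333617}{3479081}} = \frac{9440414191}{3416} \cdot \frac{3479081}{1622952333617} = \frac{32843965644038471}{5544005171635672}$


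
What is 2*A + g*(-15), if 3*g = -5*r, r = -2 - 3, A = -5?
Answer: -135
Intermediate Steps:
r = -5
g = 25/3 (g = (-5*(-5))/3 = (⅓)*25 = 25/3 ≈ 8.3333)
2*A + g*(-15) = 2*(-5) + (25/3)*(-15) = -10 - 125 = -135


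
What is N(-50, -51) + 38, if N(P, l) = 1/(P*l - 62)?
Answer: 94545/2488 ≈ 38.000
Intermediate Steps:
N(P, l) = 1/(-62 + P*l)
N(-50, -51) + 38 = 1/(-62 - 50*(-51)) + 38 = 1/(-62 + 2550) + 38 = 1/2488 + 38 = 94545/2488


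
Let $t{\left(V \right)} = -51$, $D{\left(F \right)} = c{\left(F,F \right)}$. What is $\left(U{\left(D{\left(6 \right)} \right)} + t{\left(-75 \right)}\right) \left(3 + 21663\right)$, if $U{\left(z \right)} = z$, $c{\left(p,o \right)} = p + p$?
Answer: $-844974$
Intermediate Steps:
$c{\left(p,o \right)} = 2 p$
$D{\left(F \right)} = 2 F$
$\left(U{\left(D{\left(6 \right)} \right)} + t{\left(-75 \right)}\right) \left(3 + 21663\right) = \left(2 \cdot 6 - 51\right) \left(3 + 21663\right) = \left(12 - 51\right) 21666 = \left(-39\right) 21666 = -844974$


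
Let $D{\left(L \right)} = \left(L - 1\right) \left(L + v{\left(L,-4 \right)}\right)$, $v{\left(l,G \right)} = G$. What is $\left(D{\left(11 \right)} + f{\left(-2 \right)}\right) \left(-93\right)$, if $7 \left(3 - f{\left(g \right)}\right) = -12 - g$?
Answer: $- \frac{48453}{7} \approx -6921.9$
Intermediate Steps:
$f{\left(g \right)} = \frac{33}{7} + \frac{g}{7}$ ($f{\left(g \right)} = 3 - \frac{-12 - g}{7} = 3 + \left(\frac{12}{7} + \frac{g}{7}\right) = \frac{33}{7} + \frac{g}{7}$)
$D{\left(L \right)} = \left(-1 + L\right) \left(-4 + L\right)$ ($D{\left(L \right)} = \left(L - 1\right) \left(L - 4\right) = \left(-1 + L\right) \left(-4 + L\right)$)
$\left(D{\left(11 \right)} + f{\left(-2 \right)}\right) \left(-93\right) = \left(\left(4 + 11^{2} - 55\right) + \left(\frac{33}{7} + \frac{1}{7} \left(-2\right)\right)\right) \left(-93\right) = \left(\left(4 + 121 - 55\right) + \left(\frac{33}{7} - \frac{2}{7}\right)\right) \left(-93\right) = \left(70 + \frac{31}{7}\right) \left(-93\right) = \frac{521}{7} \left(-93\right) = - \frac{48453}{7}$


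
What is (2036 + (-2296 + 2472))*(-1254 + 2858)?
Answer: 3548048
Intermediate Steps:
(2036 + (-2296 + 2472))*(-1254 + 2858) = (2036 + 176)*1604 = 2212*1604 = 3548048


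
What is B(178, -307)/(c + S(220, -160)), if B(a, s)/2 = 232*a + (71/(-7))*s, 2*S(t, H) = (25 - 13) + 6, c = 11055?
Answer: 103623/12908 ≈ 8.0278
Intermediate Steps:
S(t, H) = 9 (S(t, H) = ((25 - 13) + 6)/2 = (12 + 6)/2 = (½)*18 = 9)
B(a, s) = 464*a - 142*s/7 (B(a, s) = 2*(232*a + (71/(-7))*s) = 2*(232*a + (71*(-⅐))*s) = 2*(232*a - 71*s/7) = 464*a - 142*s/7)
B(178, -307)/(c + S(220, -160)) = (464*178 - 142/7*(-307))/(11055 + 9) = (82592 + 43594/7)/11064 = (621738/7)*(1/11064) = 103623/12908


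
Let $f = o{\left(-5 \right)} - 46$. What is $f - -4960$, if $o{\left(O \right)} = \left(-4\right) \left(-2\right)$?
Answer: $4922$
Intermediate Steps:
$o{\left(O \right)} = 8$
$f = -38$ ($f = 8 - 46 = -38$)
$f - -4960 = -38 - -4960 = -38 + 4960 = 4922$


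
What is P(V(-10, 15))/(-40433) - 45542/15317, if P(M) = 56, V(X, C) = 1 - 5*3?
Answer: -1842257438/619312261 ≈ -2.9747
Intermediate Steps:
V(X, C) = -14 (V(X, C) = 1 - 15 = -14)
P(V(-10, 15))/(-40433) - 45542/15317 = 56/(-40433) - 45542/15317 = 56*(-1/40433) - 45542*1/15317 = -56/40433 - 45542/15317 = -1842257438/619312261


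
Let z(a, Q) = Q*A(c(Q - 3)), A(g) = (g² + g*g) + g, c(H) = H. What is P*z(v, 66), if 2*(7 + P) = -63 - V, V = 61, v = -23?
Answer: -36436554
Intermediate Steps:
A(g) = g + 2*g² (A(g) = (g² + g²) + g = 2*g² + g = g + 2*g²)
z(a, Q) = Q*(-5 + 2*Q)*(-3 + Q) (z(a, Q) = Q*((Q - 3)*(1 + 2*(Q - 3))) = Q*((-3 + Q)*(1 + 2*(-3 + Q))) = Q*((-3 + Q)*(1 + (-6 + 2*Q))) = Q*((-3 + Q)*(-5 + 2*Q)) = Q*((-5 + 2*Q)*(-3 + Q)) = Q*(-5 + 2*Q)*(-3 + Q))
P = -69 (P = -7 + (-63 - 1*61)/2 = -7 + (-63 - 61)/2 = -7 + (½)*(-124) = -7 - 62 = -69)
P*z(v, 66) = -4554*(-5 + 2*66)*(-3 + 66) = -4554*(-5 + 132)*63 = -4554*127*63 = -69*528066 = -36436554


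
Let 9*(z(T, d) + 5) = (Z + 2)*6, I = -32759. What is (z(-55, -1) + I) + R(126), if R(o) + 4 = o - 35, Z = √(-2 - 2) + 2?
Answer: -98023/3 + 4*I/3 ≈ -32674.0 + 1.3333*I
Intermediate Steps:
Z = 2 + 2*I (Z = √(-4) + 2 = 2*I + 2 = 2 + 2*I ≈ 2.0 + 2.0*I)
z(T, d) = -7/3 + 4*I/3 (z(T, d) = -5 + (((2 + 2*I) + 2)*6)/9 = -5 + ((4 + 2*I)*6)/9 = -5 + (24 + 12*I)/9 = -5 + (8/3 + 4*I/3) = -7/3 + 4*I/3)
R(o) = -39 + o (R(o) = -4 + (o - 35) = -4 + (-35 + o) = -39 + o)
(z(-55, -1) + I) + R(126) = ((-7/3 + 4*I/3) - 32759) + (-39 + 126) = (-98284/3 + 4*I/3) + 87 = -98023/3 + 4*I/3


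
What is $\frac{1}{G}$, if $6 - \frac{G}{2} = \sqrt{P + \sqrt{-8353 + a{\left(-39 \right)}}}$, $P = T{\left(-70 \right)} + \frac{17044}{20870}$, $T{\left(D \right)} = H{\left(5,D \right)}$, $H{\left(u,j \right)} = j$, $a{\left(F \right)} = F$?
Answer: $\frac{10435}{2 \left(62610 - \sqrt{20870} \sqrt{-360964 + 10435 i \sqrt{2098}}\right)} \approx 0.0065481 + 0.051296 i$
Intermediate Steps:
$T{\left(D \right)} = D$
$P = - \frac{721928}{10435}$ ($P = -70 + \frac{17044}{20870} = -70 + 17044 \cdot \frac{1}{20870} = -70 + \frac{8522}{10435} = - \frac{721928}{10435} \approx -69.183$)
$G = 12 - 2 \sqrt{- \frac{721928}{10435} + 2 i \sqrt{2098}}$ ($G = 12 - 2 \sqrt{- \frac{721928}{10435} + \sqrt{-8353 - 39}} = 12 - 2 \sqrt{- \frac{721928}{10435} + \sqrt{-8392}} = 12 - 2 \sqrt{- \frac{721928}{10435} + 2 i \sqrt{2098}} \approx 2.4487 - 19.182 i$)
$\frac{1}{G} = \frac{1}{12 - \frac{2 \sqrt{-7533318680 + 217778450 i \sqrt{2098}}}{10435}}$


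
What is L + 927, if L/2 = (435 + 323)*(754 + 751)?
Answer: 2282507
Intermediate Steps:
L = 2281580 (L = 2*((435 + 323)*(754 + 751)) = 2*(758*1505) = 2*1140790 = 2281580)
L + 927 = 2281580 + 927 = 2282507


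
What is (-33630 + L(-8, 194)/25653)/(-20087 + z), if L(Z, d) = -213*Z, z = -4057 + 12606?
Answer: 143784781/49330719 ≈ 2.9147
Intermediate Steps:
z = 8549
(-33630 + L(-8, 194)/25653)/(-20087 + z) = (-33630 - 213*(-8)/25653)/(-20087 + 8549) = (-33630 + 1704*(1/25653))/(-11538) = (-33630 + 568/8551)*(-1/11538) = -287569562/8551*(-1/11538) = 143784781/49330719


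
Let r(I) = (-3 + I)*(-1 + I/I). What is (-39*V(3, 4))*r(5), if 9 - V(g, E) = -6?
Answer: 0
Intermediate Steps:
V(g, E) = 15 (V(g, E) = 9 - 1*(-6) = 9 + 6 = 15)
r(I) = 0 (r(I) = (-3 + I)*(-1 + 1) = (-3 + I)*0 = 0)
(-39*V(3, 4))*r(5) = -39*15*0 = -585*0 = 0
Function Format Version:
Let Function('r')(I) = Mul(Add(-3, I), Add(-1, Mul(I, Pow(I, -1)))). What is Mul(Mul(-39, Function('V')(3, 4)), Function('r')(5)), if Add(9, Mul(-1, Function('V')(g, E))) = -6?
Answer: 0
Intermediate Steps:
Function('V')(g, E) = 15 (Function('V')(g, E) = Add(9, Mul(-1, -6)) = Add(9, 6) = 15)
Function('r')(I) = 0 (Function('r')(I) = Mul(Add(-3, I), Add(-1, 1)) = Mul(Add(-3, I), 0) = 0)
Mul(Mul(-39, Function('V')(3, 4)), Function('r')(5)) = Mul(Mul(-39, 15), 0) = Mul(-585, 0) = 0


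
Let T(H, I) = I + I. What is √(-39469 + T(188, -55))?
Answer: I*√39579 ≈ 198.94*I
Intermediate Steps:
T(H, I) = 2*I
√(-39469 + T(188, -55)) = √(-39469 + 2*(-55)) = √(-39469 - 110) = √(-39579) = I*√39579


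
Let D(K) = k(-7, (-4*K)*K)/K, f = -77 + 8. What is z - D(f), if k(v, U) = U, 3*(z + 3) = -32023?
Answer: -32860/3 ≈ -10953.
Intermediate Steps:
f = -69
z = -32032/3 (z = -3 + (⅓)*(-32023) = -3 - 32023/3 = -32032/3 ≈ -10677.)
D(K) = -4*K (D(K) = ((-4*K)*K)/K = (-4*K²)/K = -4*K)
z - D(f) = -32032/3 - (-4)*(-69) = -32032/3 - 1*276 = -32032/3 - 276 = -32860/3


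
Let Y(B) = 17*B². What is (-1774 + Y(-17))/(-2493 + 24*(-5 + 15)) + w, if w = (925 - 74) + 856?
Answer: 3842732/2253 ≈ 1705.6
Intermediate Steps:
w = 1707 (w = 851 + 856 = 1707)
(-1774 + Y(-17))/(-2493 + 24*(-5 + 15)) + w = (-1774 + 17*(-17)²)/(-2493 + 24*(-5 + 15)) + 1707 = (-1774 + 17*289)/(-2493 + 24*10) + 1707 = (-1774 + 4913)/(-2493 + 240) + 1707 = 3139/(-2253) + 1707 = 3139*(-1/2253) + 1707 = -3139/2253 + 1707 = 3842732/2253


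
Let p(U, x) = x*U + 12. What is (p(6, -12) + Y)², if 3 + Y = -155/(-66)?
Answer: 16024009/4356 ≈ 3678.6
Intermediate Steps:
Y = -43/66 (Y = -3 - 155/(-66) = -3 - 155*(-1/66) = -3 + 155/66 = -43/66 ≈ -0.65152)
p(U, x) = 12 + U*x (p(U, x) = U*x + 12 = 12 + U*x)
(p(6, -12) + Y)² = ((12 + 6*(-12)) - 43/66)² = ((12 - 72) - 43/66)² = (-60 - 43/66)² = (-4003/66)² = 16024009/4356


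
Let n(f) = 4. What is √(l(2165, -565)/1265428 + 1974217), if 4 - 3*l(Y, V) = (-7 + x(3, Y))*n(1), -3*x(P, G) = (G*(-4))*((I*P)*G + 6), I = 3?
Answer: √1778194457361381045/949071 ≈ 1405.0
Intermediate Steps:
x(P, G) = 4*G*(6 + 3*G*P)/3 (x(P, G) = -G*(-4)*((3*P)*G + 6)/3 = -(-4*G)*(3*G*P + 6)/3 = -(-4*G)*(6 + 3*G*P)/3 = -(-4)*G*(6 + 3*G*P)/3 = 4*G*(6 + 3*G*P)/3)
l(Y, V) = 32/3 - 16*Y*(2 + 3*Y)/3 (l(Y, V) = 4/3 - (-7 + 4*Y*(2 + Y*3))*4/3 = 4/3 - (-7 + 4*Y*(2 + 3*Y))*4/3 = 4/3 - (-28 + 16*Y*(2 + 3*Y))/3 = 4/3 + (28/3 - 16*Y*(2 + 3*Y)/3) = 32/3 - 16*Y*(2 + 3*Y)/3)
√(l(2165, -565)/1265428 + 1974217) = √((32/3 - 16/3*2165*(2 + 3*2165))/1265428 + 1974217) = √((32/3 - 16/3*2165*(2 + 6495))*(1/1265428) + 1974217) = √((32/3 - 16/3*2165*6497)*(1/1265428) + 1974217) = √((32/3 - 225056080/3)*(1/1265428) + 1974217) = √(-225056048/3*1/1265428 + 1974217) = √(-56264012/949071 + 1974217) = √(1873615838395/949071) = √1778194457361381045/949071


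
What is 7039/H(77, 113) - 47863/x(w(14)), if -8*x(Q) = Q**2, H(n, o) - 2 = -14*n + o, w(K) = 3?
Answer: 4551521/107 ≈ 42538.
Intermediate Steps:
H(n, o) = 2 + o - 14*n (H(n, o) = 2 + (-14*n + o) = 2 + (o - 14*n) = 2 + o - 14*n)
x(Q) = -Q**2/8
7039/H(77, 113) - 47863/x(w(14)) = 7039/(2 + 113 - 14*77) - 47863/((-1/8*3**2)) = 7039/(2 + 113 - 1078) - 47863/((-1/8*9)) = 7039/(-963) - 47863/(-9/8) = 7039*(-1/963) - 47863*(-8/9) = -7039/963 + 382904/9 = 4551521/107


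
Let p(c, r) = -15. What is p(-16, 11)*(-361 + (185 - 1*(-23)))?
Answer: 2295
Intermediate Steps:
p(-16, 11)*(-361 + (185 - 1*(-23))) = -15*(-361 + (185 - 1*(-23))) = -15*(-361 + (185 + 23)) = -15*(-361 + 208) = -15*(-153) = 2295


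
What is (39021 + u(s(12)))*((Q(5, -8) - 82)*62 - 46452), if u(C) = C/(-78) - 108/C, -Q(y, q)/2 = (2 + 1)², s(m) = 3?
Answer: -26684270534/13 ≈ -2.0526e+9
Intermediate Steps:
Q(y, q) = -18 (Q(y, q) = -2*(2 + 1)² = -2*3² = -2*9 = -18)
u(C) = -108/C - C/78 (u(C) = C*(-1/78) - 108/C = -C/78 - 108/C = -108/C - C/78)
(39021 + u(s(12)))*((Q(5, -8) - 82)*62 - 46452) = (39021 + (-108/3 - 1/78*3))*((-18 - 82)*62 - 46452) = (39021 + (-108*⅓ - 1/26))*(-100*62 - 46452) = (39021 + (-36 - 1/26))*(-6200 - 46452) = (39021 - 937/26)*(-52652) = (1013609/26)*(-52652) = -26684270534/13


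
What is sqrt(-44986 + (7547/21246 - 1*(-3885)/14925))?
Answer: I*sqrt(20103512875878054570)/21139770 ≈ 212.1*I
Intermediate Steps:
sqrt(-44986 + (7547/21246 - 1*(-3885)/14925)) = sqrt(-44986 + (7547*(1/21246) + 3885*(1/14925))) = sqrt(-44986 + (7547/21246 + 259/995)) = sqrt(-44986 + 13011979/21139770) = sqrt(-950980681241/21139770) = I*sqrt(20103512875878054570)/21139770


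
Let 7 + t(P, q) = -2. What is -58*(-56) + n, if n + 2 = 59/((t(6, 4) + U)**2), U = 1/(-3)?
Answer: 2545395/784 ≈ 3246.7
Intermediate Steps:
t(P, q) = -9 (t(P, q) = -7 - 2 = -9)
U = -1/3 ≈ -0.33333
n = -1037/784 (n = -2 + 59/((-9 - 1/3)**2) = -2 + 59/((-28/3)**2) = -2 + 59/(784/9) = -2 + 59*(9/784) = -2 + 531/784 = -1037/784 ≈ -1.3227)
-58*(-56) + n = -58*(-56) - 1037/784 = 3248 - 1037/784 = 2545395/784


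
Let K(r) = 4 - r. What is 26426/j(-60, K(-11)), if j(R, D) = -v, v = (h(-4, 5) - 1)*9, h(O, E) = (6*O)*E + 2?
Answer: 26426/1071 ≈ 24.674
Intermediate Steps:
h(O, E) = 2 + 6*E*O (h(O, E) = 6*E*O + 2 = 2 + 6*E*O)
v = -1071 (v = ((2 + 6*5*(-4)) - 1)*9 = ((2 - 120) - 1)*9 = (-118 - 1)*9 = -119*9 = -1071)
j(R, D) = 1071 (j(R, D) = -1*(-1071) = 1071)
26426/j(-60, K(-11)) = 26426/1071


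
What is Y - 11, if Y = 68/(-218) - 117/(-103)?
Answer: -114246/11227 ≈ -10.176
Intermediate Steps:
Y = 9251/11227 (Y = 68*(-1/218) - 117*(-1/103) = -34/109 + 117/103 = 9251/11227 ≈ 0.82400)
Y - 11 = 9251/11227 - 11 = -114246/11227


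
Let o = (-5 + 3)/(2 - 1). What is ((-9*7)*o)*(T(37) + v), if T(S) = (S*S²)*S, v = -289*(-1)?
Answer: 236180700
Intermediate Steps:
v = 289
T(S) = S⁴ (T(S) = S³*S = S⁴)
o = -2 (o = -2/1 = -2*1 = -2)
((-9*7)*o)*(T(37) + v) = (-9*7*(-2))*(37⁴ + 289) = (-63*(-2))*(1874161 + 289) = 126*1874450 = 236180700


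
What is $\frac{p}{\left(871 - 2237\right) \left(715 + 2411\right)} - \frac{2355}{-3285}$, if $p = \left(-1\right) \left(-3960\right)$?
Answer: $\frac{55795081}{77929617} \approx 0.71597$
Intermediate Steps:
$p = 3960$
$\frac{p}{\left(871 - 2237\right) \left(715 + 2411\right)} - \frac{2355}{-3285} = \frac{3960}{\left(871 - 2237\right) \left(715 + 2411\right)} - \frac{2355}{-3285} = \frac{3960}{\left(-1366\right) 3126} - - \frac{157}{219} = \frac{3960}{-4270116} + \frac{157}{219} = 3960 \left(- \frac{1}{4270116}\right) + \frac{157}{219} = - \frac{330}{355843} + \frac{157}{219} = \frac{55795081}{77929617}$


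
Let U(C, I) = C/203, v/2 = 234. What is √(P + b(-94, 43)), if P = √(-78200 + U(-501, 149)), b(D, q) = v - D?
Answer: √(23159458 + 203*I*√3222645503)/203 ≈ 24.39 + 5.7329*I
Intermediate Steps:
v = 468 (v = 2*234 = 468)
b(D, q) = 468 - D
U(C, I) = C/203 (U(C, I) = C*(1/203) = C/203)
P = I*√3222645503/203 (P = √(-78200 + (1/203)*(-501)) = √(-78200 - 501/203) = √(-15875101/203) = I*√3222645503/203 ≈ 279.65*I)
√(P + b(-94, 43)) = √(I*√3222645503/203 + (468 - 1*(-94))) = √(I*√3222645503/203 + (468 + 94)) = √(I*√3222645503/203 + 562) = √(562 + I*√3222645503/203)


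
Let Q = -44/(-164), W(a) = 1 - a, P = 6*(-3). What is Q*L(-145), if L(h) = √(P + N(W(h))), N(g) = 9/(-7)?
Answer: 33*I*√105/287 ≈ 1.1782*I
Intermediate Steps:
P = -18
N(g) = -9/7 (N(g) = 9*(-⅐) = -9/7)
Q = 11/41 (Q = -44*(-1/164) = 11/41 ≈ 0.26829)
L(h) = 3*I*√105/7 (L(h) = √(-18 - 9/7) = √(-135/7) = 3*I*√105/7)
Q*L(-145) = 11*(3*I*√105/7)/41 = 33*I*√105/287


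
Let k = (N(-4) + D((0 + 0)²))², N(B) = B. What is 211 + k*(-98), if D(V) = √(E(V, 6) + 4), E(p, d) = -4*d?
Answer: 603 + 1568*I*√5 ≈ 603.0 + 3506.2*I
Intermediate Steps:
D(V) = 2*I*√5 (D(V) = √(-4*6 + 4) = √(-24 + 4) = √(-20) = 2*I*√5)
k = (-4 + 2*I*√5)² ≈ -4.0 - 35.777*I
211 + k*(-98) = 211 + (4*(2 - I*√5)²)*(-98) = 211 - 392*(2 - I*√5)²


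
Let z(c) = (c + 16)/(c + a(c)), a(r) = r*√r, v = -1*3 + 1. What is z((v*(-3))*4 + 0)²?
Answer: 625/4761 - 100*√6/4761 ≈ 0.079826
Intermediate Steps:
v = -2 (v = -3 + 1 = -2)
a(r) = r^(3/2)
z(c) = (16 + c)/(c + c^(3/2)) (z(c) = (c + 16)/(c + c^(3/2)) = (16 + c)/(c + c^(3/2)))
z((v*(-3))*4 + 0)² = ((16 + (-2*(-3)*4 + 0))/((-2*(-3)*4 + 0) + (-2*(-3)*4 + 0)^(3/2)))² = ((16 + (6*4 + 0))/((6*4 + 0) + (6*4 + 0)^(3/2)))² = ((16 + (24 + 0))/((24 + 0) + (24 + 0)^(3/2)))² = ((16 + 24)/(24 + 24^(3/2)))² = (40/(24 + 48*√6))² = 1600/(24 + 48*√6)²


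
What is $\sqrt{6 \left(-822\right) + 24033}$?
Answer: $\sqrt{19101} \approx 138.21$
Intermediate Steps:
$\sqrt{6 \left(-822\right) + 24033} = \sqrt{-4932 + 24033} = \sqrt{19101}$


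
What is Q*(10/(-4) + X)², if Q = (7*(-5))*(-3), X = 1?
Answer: 945/4 ≈ 236.25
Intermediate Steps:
Q = 105 (Q = -35*(-3) = 105)
Q*(10/(-4) + X)² = 105*(10/(-4) + 1)² = 105*(10*(-¼) + 1)² = 105*(-5/2 + 1)² = 105*(-3/2)² = 105*(9/4) = 945/4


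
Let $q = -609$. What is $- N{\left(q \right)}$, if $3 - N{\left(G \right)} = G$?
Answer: $-612$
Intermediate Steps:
$N{\left(G \right)} = 3 - G$
$- N{\left(q \right)} = - (3 - -609) = - (3 + 609) = \left(-1\right) 612 = -612$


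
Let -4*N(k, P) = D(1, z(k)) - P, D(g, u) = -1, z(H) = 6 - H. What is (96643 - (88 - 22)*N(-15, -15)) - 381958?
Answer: -285084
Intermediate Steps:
N(k, P) = ¼ + P/4 (N(k, P) = -(-1 - P)/4 = ¼ + P/4)
(96643 - (88 - 22)*N(-15, -15)) - 381958 = (96643 - (88 - 22)*(¼ + (¼)*(-15))) - 381958 = (96643 - 66*(¼ - 15/4)) - 381958 = (96643 - 66*(-7)/2) - 381958 = (96643 - 1*(-231)) - 381958 = (96643 + 231) - 381958 = 96874 - 381958 = -285084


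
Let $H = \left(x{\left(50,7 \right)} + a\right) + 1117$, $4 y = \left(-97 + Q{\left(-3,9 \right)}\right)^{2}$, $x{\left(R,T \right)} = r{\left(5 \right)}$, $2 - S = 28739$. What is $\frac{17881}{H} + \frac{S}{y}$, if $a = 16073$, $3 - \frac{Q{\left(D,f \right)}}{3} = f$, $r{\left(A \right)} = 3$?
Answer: $- \frac{1739824739}{227377425} \approx -7.6517$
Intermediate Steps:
$S = -28737$ ($S = 2 - 28739 = -28737$)
$x{\left(R,T \right)} = 3$
$Q{\left(D,f \right)} = 9 - 3 f$
$y = \frac{13225}{4}$ ($y = \frac{\left(-97 + \left(9 - 27\right)\right)^{2}}{4} = \frac{\left(-97 - 18\right)^{2}}{4} = \frac{\left(-115\right)^{2}}{4} = \frac{1}{4} \cdot 13225 = \frac{13225}{4} \approx 3306.3$)
$H = 17193$ ($H = \left(3 + 16073\right) + 1117 = 16076 + 1117 = 17193$)
$\frac{17881}{H} + \frac{S}{y} = \frac{17881}{17193} - \frac{28737}{\frac{13225}{4}} = 17881 \cdot \frac{1}{17193} - \frac{114948}{13225} = \frac{17881}{17193} - \frac{114948}{13225} = - \frac{1739824739}{227377425}$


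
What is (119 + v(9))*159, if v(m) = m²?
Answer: 31800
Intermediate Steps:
(119 + v(9))*159 = (119 + 9²)*159 = (119 + 81)*159 = 200*159 = 31800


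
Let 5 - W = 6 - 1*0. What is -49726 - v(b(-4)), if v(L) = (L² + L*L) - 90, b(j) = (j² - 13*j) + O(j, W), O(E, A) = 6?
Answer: -60588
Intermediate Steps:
W = -1 (W = 5 - (6 - 1*0) = 5 - (6 + 0) = 5 - 1*6 = 5 - 6 = -1)
b(j) = 6 + j² - 13*j (b(j) = (j² - 13*j) + 6 = 6 + j² - 13*j)
v(L) = -90 + 2*L² (v(L) = (L² + L²) - 90 = 2*L² - 90 = -90 + 2*L²)
-49726 - v(b(-4)) = -49726 - (-90 + 2*(6 + (-4)² - 13*(-4))²) = -49726 - (-90 + 2*(6 + 16 + 52)²) = -49726 - (-90 + 2*74²) = -49726 - (-90 + 2*5476) = -49726 - (-90 + 10952) = -49726 - 1*10862 = -49726 - 10862 = -60588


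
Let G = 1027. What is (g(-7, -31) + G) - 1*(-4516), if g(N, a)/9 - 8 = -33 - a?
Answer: 5597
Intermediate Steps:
g(N, a) = -225 - 9*a (g(N, a) = 72 + 9*(-33 - a) = 72 + (-297 - 9*a) = -225 - 9*a)
(g(-7, -31) + G) - 1*(-4516) = ((-225 - 9*(-31)) + 1027) - 1*(-4516) = ((-225 + 279) + 1027) + 4516 = (54 + 1027) + 4516 = 1081 + 4516 = 5597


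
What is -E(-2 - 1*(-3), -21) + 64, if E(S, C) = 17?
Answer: 47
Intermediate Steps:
-E(-2 - 1*(-3), -21) + 64 = -1*17 + 64 = -17 + 64 = 47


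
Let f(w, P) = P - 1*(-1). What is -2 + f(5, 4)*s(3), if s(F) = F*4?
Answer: 58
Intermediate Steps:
f(w, P) = 1 + P (f(w, P) = P + 1 = 1 + P)
s(F) = 4*F
-2 + f(5, 4)*s(3) = -2 + (1 + 4)*(4*3) = -2 + 5*12 = -2 + 60 = 58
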